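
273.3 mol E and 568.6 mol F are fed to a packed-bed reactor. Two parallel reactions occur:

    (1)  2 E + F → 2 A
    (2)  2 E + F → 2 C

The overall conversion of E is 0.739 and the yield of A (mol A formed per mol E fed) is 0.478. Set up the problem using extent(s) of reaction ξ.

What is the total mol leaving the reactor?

741 mol

Yield of A: 2ξ₁ / 273.3 = 0.478 → ξ₁ = 65.32 mol.
Conversion of E: 2ξ₁ + 2ξ₂ = 0.739 × 273.3 = 202 → ξ₂ = 35.67 mol.
Outlet amounts (n = n₀ + Σ ν·ξ):
  E: 273.3 − 2(65.32) − 2(35.67) = 71.33
  F: 568.6 − 1(65.32) − 1(35.67) = 467.6
  A: 0 + 2(65.32) = 130.6
  C: 0 + 2(35.67) = 71.33
Total out = 71.33 + 467.6 + 130.6 + 71.33 = 740.9 mol.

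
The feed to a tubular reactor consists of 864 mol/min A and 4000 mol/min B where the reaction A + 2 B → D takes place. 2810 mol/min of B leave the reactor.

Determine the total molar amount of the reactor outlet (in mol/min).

3670 mol/min

For B: n = n₀ − 2ξ → 2810 = 4000 − 2ξ, giving ξ = 595 mol/min.
Outlet amounts (n = n₀ + ν ξ):
  A: 864 − 1(595) = 269
  B: 4000 − 2(595) = 2810
  D: 0 + 1(595) = 595
Total out = 269 + 2810 + 595 = 3674 mol/min.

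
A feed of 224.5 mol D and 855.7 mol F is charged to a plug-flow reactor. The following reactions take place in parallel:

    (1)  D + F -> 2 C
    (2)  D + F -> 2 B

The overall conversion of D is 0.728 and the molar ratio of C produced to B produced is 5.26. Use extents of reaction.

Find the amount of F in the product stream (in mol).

Conversion of D: D consumed = 0.728 × 224.5 = 163.4 mol = 1ξ₁ + 1ξ₂.
Selectivity: 2ξ₁ / (2ξ₂) = 5.26 → ξ₁ = 5.26 ξ₂.
Substitute: (1·5.26 + 1) ξ₂ = 163.4 → ξ₂ = 26.11 mol, ξ₁ = 137.3 mol.
Outlet amounts (n = n₀ + Σ ν·ξ):
  D: 224.5 − 1(137.3) − 1(26.11) = 61.06
  F: 855.7 − 1(137.3) − 1(26.11) = 692.3
  C: 0 + 2(137.3) = 274.7
  B: 0 + 2(26.11) = 52.22

692 mol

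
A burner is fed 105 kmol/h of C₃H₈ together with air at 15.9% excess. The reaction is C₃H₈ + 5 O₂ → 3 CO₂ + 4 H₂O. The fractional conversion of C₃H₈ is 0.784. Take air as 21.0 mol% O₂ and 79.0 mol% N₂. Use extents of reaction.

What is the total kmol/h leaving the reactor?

3080 kmol/h

Stoichiometric O₂ = 5 × 105 = 525 kmol/h; O₂ fed = 525 × 1.159 = 608.5 kmol/h.
N₂ fed = 608.5 × 79/21 = 2289 kmol/h.
Fuel reacted = 0.784 × 105 → ξ = 82.32 kmol/h.
Outlet (n = n₀ + ν ξ):
  C₃H₈: 105 − 1(82.32) = 22.68
  O₂: 608.5 − 5(82.32) = 196.9
  N₂: 2289 (inert)
  CO₂: 0 + 3(82.32) = 247
  H₂O: 0 + 4(82.32) = 329.3
Total out = 22.68 + 196.9 + 2289 + 247 + 329.3 = 3085 kmol/h.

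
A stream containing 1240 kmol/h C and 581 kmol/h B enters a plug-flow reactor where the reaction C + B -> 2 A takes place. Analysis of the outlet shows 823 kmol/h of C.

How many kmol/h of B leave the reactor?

164 kmol/h

For C: n = n₀ − 1ξ → 823 = 1240 − 1ξ, giving ξ = 417 kmol/h.
Outlet amounts (n = n₀ + ν ξ):
  C: 1240 − 1(417) = 823
  B: 581 − 1(417) = 164
  A: 0 + 2(417) = 834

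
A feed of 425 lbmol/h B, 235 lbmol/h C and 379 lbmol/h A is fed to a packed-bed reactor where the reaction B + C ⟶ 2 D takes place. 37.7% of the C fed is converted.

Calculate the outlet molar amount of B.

C reacted = 0.377 × 235 = 88.59 lbmol/h; ν_C = −1, so ξ = 88.59/1 = 88.59 lbmol/h.
Outlet amounts (n = n₀ + ν ξ):
  B: 425 − 1(88.59) = 336.4
  C: 235 − 1(88.59) = 146.4
  D: 0 + 2(88.59) = 177.2
  A: 379 (inert)

336 lbmol/h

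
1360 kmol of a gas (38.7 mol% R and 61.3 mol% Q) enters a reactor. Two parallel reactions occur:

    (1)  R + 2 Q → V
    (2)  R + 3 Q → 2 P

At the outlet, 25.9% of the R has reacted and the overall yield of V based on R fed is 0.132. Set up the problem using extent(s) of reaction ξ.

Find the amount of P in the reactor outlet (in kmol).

Yield of V: 1ξ₁ / 526.3 = 0.132 → ξ₁ = 69.47 kmol.
Conversion of R: 1ξ₁ + 1ξ₂ = 0.259 × 526.3 = 136.3 → ξ₂ = 66.84 kmol.
Outlet amounts (n = n₀ + Σ ν·ξ):
  R: 526.3 − 1(69.47) − 1(66.84) = 390
  Q: 833.7 − 2(69.47) − 3(66.84) = 494.2
  V: 0 + 1(69.47) = 69.47
  P: 0 + 2(66.84) = 133.7

134 kmol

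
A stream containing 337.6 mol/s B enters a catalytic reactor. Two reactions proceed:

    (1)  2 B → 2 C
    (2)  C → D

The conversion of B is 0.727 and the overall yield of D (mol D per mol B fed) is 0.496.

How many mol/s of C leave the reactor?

78 mol/s

Conversion of B: B consumed = 2ξ₁ = 0.727 × 337.6 → ξ₁ = 122.7 mol/s.
Yield of D: 1ξ₂ / 337.6 = 0.496 → ξ₂ = 167.4 mol/s.
Outlet amounts (n = n₀ + Σ ν·ξ):
  B: 337.6 − 2(122.7) = 92.16
  C: 0 + 2(122.7) − 1(167.4) = 77.99
  D: 0 + 1(167.4) = 167.4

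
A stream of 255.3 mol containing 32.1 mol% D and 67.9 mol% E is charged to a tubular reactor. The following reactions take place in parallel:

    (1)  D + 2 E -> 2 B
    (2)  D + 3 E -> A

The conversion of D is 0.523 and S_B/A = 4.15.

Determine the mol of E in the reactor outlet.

Conversion of D: D consumed = 0.523 × 81.95 = 42.86 mol = 1ξ₁ + 1ξ₂.
Selectivity: 2ξ₁ / (1ξ₂) = 4.15 → ξ₁ = 2.075 ξ₂.
Substitute: (1·2.075 + 1) ξ₂ = 42.86 → ξ₂ = 13.94 mol, ξ₁ = 28.92 mol.
Outlet amounts (n = n₀ + Σ ν·ξ):
  D: 81.95 − 1(28.92) − 1(13.94) = 39.09
  E: 173.3 − 2(28.92) − 3(13.94) = 73.69
  B: 0 + 2(28.92) = 57.84
  A: 0 + 1(13.94) = 13.94

73.7 mol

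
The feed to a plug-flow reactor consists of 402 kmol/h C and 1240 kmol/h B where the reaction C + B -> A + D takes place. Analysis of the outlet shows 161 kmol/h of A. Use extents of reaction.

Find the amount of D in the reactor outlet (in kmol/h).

For A: n = n₀ + 1ξ → 161 = 0 + 1ξ, giving ξ = 161 kmol/h.
Outlet amounts (n = n₀ + ν ξ):
  C: 402 − 1(161) = 241
  B: 1240 − 1(161) = 1079
  A: 0 + 1(161) = 161
  D: 0 + 1(161) = 161

161 kmol/h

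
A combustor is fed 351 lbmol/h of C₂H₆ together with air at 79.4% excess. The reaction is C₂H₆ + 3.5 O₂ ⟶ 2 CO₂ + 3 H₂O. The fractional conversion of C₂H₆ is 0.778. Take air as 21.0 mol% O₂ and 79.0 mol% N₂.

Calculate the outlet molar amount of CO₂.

Stoichiometric O₂ = 3.5 × 351 = 1228 lbmol/h; O₂ fed = 1228 × 1.794 = 2204 lbmol/h.
N₂ fed = 2204 × 79/21 = 8291 lbmol/h.
Fuel reacted = 0.778 × 351 → ξ = 273.1 lbmol/h.
Outlet (n = n₀ + ν ξ):
  C₂H₆: 351 − 1(273.1) = 77.92
  O₂: 2204 − 3.5(273.1) = 1248
  N₂: 8291 (inert)
  CO₂: 0 + 2(273.1) = 546.2
  H₂O: 0 + 3(273.1) = 819.2

546 lbmol/h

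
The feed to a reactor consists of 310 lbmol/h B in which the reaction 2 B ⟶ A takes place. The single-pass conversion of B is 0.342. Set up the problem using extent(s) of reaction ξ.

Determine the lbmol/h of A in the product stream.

B reacted = 0.342 × 310 = 106 lbmol/h; ν_B = −2, so ξ = 106/2 = 53.01 lbmol/h.
Outlet amounts (n = n₀ + ν ξ):
  B: 310 − 2(53.01) = 204
  A: 0 + 1(53.01) = 53.01

53 lbmol/h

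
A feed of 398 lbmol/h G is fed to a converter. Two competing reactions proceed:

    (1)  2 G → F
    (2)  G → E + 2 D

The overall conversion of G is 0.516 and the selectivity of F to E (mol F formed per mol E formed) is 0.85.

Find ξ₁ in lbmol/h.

ξ₁ = 64.7 lbmol/h

Conversion of G: G consumed = 0.516 × 398 = 205.4 lbmol/h = 2ξ₁ + 1ξ₂.
Selectivity: 1ξ₁ / (1ξ₂) = 0.85 → ξ₁ = 0.85 ξ₂.
Substitute: (2·0.85 + 1) ξ₂ = 205.4 → ξ₂ = 76.06 lbmol/h, ξ₁ = 64.65 lbmol/h.
Outlet amounts (n = n₀ + Σ ν·ξ):
  G: 398 − 2(64.65) − 1(76.06) = 192.6
  F: 0 + 1(64.65) = 64.65
  E: 0 + 1(76.06) = 76.06
  D: 0 + 2(76.06) = 152.1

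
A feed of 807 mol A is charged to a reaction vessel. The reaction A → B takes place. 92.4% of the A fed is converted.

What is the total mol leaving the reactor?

A reacted = 0.924 × 807 = 745.7 mol; ν_A = −1, so ξ = 745.7/1 = 745.7 mol.
Outlet amounts (n = n₀ + ν ξ):
  A: 807 − 1(745.7) = 61.33
  B: 0 + 1(745.7) = 745.7
Total out = 61.33 + 745.7 = 807 mol.

807 mol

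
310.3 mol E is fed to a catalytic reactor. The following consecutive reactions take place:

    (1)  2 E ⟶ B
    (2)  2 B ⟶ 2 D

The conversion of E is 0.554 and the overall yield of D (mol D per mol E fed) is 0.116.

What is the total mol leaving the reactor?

224 mol

Conversion of E: E consumed = 2ξ₁ = 0.554 × 310.3 → ξ₁ = 85.95 mol.
Yield of D: 2ξ₂ / 310.3 = 0.116 → ξ₂ = 18 mol.
Outlet amounts (n = n₀ + Σ ν·ξ):
  E: 310.3 − 2(85.95) = 138.4
  B: 0 + 1(85.95) − 2(18) = 49.96
  D: 0 + 2(18) = 35.99
Total out = 138.4 + 49.96 + 35.99 = 224.3 mol.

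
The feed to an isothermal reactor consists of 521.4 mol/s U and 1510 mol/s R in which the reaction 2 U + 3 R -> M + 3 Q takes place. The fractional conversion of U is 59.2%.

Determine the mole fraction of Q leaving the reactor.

0.247

U reacted = 0.592 × 521.4 = 308.7 mol/s; ν_U = −2, so ξ = 308.7/2 = 154.3 mol/s.
Outlet amounts (n = n₀ + ν ξ):
  U: 521.4 − 2(154.3) = 212.7
  R: 1510 − 3(154.3) = 1047
  M: 0 + 1(154.3) = 154.3
  Q: 0 + 3(154.3) = 463
Total out = 1877 mol/s; y_Q = 463 / 1877 = 0.2467.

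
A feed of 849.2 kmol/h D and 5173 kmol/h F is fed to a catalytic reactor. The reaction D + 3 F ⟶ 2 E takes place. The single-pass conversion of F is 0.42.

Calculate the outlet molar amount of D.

F reacted = 0.42 × 5173 = 2173 kmol/h; ν_F = −3, so ξ = 2173/3 = 724.2 kmol/h.
Outlet amounts (n = n₀ + ν ξ):
  D: 849.2 − 1(724.2) = 125
  F: 5173 − 3(724.2) = 3000
  E: 0 + 2(724.2) = 1448

125 kmol/h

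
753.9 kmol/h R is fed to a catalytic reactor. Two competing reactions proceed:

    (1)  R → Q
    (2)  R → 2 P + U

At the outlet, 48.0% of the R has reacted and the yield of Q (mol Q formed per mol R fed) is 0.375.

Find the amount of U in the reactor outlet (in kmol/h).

79.2 kmol/h

Yield of Q: 1ξ₁ / 753.9 = 0.375 → ξ₁ = 282.7 kmol/h.
Conversion of R: 1ξ₁ + 1ξ₂ = 0.48 × 753.9 = 361.9 → ξ₂ = 79.16 kmol/h.
Outlet amounts (n = n₀ + Σ ν·ξ):
  R: 753.9 − 1(282.7) − 1(79.16) = 392
  Q: 0 + 1(282.7) = 282.7
  P: 0 + 2(79.16) = 158.3
  U: 0 + 1(79.16) = 79.16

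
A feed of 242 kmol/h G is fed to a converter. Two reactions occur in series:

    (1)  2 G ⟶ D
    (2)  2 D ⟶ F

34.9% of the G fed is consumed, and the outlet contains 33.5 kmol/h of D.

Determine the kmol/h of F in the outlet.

Conversion of G: G consumed = 2ξ₁ = 0.349 × 242 → ξ₁ = 42.23 kmol/h.
D balance: n_D = 0 + 1ξ₁ − 2ξ₂ = 33.5 → ξ₂ = (1·42.23 − 33.5)/2 = 4.364 kmol/h.
Outlet amounts (n = n₀ + Σ ν·ξ):
  G: 242 − 2(42.23) = 157.5
  D: 0 + 1(42.23) − 2(4.364) = 33.5
  F: 0 + 1(4.364) = 4.364

4.36 kmol/h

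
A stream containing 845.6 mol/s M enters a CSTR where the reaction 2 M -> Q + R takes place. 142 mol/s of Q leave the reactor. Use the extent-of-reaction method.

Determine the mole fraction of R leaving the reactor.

0.168

For Q: n = n₀ + 1ξ → 142 = 0 + 1ξ, giving ξ = 142 mol/s.
Outlet amounts (n = n₀ + ν ξ):
  M: 845.6 − 2(142) = 561.6
  Q: 0 + 1(142) = 142
  R: 0 + 1(142) = 142
Total out = 845.6 mol/s; y_R = 142 / 845.6 = 0.1679.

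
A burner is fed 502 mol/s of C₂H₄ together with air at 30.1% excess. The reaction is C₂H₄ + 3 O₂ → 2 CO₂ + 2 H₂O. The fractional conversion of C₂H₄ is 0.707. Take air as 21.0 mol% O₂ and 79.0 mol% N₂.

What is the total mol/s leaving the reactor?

Stoichiometric O₂ = 3 × 502 = 1506 mol/s; O₂ fed = 1506 × 1.301 = 1959 mol/s.
N₂ fed = 1959 × 79/21 = 7371 mol/s.
Fuel reacted = 0.707 × 502 → ξ = 354.9 mol/s.
Outlet (n = n₀ + ν ξ):
  C₂H₄: 502 − 1(354.9) = 147.1
  O₂: 1959 − 3(354.9) = 894.6
  N₂: 7371 (inert)
  CO₂: 0 + 2(354.9) = 709.8
  H₂O: 0 + 2(354.9) = 709.8
Total out = 147.1 + 894.6 + 7371 + 709.8 + 709.8 = 9832 mol/s.

9830 mol/s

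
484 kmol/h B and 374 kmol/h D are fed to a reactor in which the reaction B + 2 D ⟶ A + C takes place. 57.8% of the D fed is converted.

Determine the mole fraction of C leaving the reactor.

D reacted = 0.578 × 374 = 216.2 kmol/h; ν_D = −2, so ξ = 216.2/2 = 108.1 kmol/h.
Outlet amounts (n = n₀ + ν ξ):
  B: 484 − 1(108.1) = 375.9
  D: 374 − 2(108.1) = 157.8
  A: 0 + 1(108.1) = 108.1
  C: 0 + 1(108.1) = 108.1
Total out = 749.9 kmol/h; y_C = 108.1 / 749.9 = 0.1441.

0.144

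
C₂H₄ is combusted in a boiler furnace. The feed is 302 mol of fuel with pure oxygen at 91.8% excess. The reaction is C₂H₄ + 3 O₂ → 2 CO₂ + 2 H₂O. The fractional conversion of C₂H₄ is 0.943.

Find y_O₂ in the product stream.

0.433

Stoichiometric O₂ = 3 × 302 = 906 mol; O₂ fed = 906 × 1.918 = 1738 mol.
Fuel reacted = 0.943 × 302 → ξ = 284.8 mol.
Outlet (n = n₀ + ν ξ):
  C₂H₄: 302 − 1(284.8) = 17.21
  O₂: 1738 − 3(284.8) = 883.3
  CO₂: 0 + 2(284.8) = 569.6
  H₂O: 0 + 2(284.8) = 569.6
Total out = 2040 mol; y_O₂ = 883.3 / 2040 = 0.4331.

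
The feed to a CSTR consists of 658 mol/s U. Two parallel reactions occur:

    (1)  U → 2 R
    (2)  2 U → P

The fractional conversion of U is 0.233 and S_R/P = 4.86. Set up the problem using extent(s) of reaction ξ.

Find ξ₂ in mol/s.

ξ₂ = 34.6 mol/s

Conversion of U: U consumed = 0.233 × 658 = 153.3 mol/s = 1ξ₁ + 2ξ₂.
Selectivity: 2ξ₁ / (1ξ₂) = 4.86 → ξ₁ = 2.43 ξ₂.
Substitute: (1·2.43 + 2) ξ₂ = 153.3 → ξ₂ = 34.61 mol/s, ξ₁ = 84.1 mol/s.
Outlet amounts (n = n₀ + Σ ν·ξ):
  U: 658 − 1(84.1) − 2(34.61) = 504.7
  R: 0 + 2(84.1) = 168.2
  P: 0 + 1(34.61) = 34.61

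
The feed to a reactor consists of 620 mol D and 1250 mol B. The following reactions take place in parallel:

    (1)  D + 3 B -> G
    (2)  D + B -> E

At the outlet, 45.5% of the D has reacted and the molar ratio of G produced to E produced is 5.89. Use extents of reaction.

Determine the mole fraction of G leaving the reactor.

Conversion of D: D consumed = 0.455 × 620 = 282.1 mol = 1ξ₁ + 1ξ₂.
Selectivity: 1ξ₁ / (1ξ₂) = 5.89 → ξ₁ = 5.89 ξ₂.
Substitute: (1·5.89 + 1) ξ₂ = 282.1 → ξ₂ = 40.94 mol, ξ₁ = 241.2 mol.
Outlet amounts (n = n₀ + Σ ν·ξ):
  D: 620 − 1(241.2) − 1(40.94) = 337.9
  B: 1250 − 3(241.2) − 1(40.94) = 485.6
  G: 0 + 1(241.2) = 241.2
  E: 0 + 1(40.94) = 40.94
Total out = 1106 mol; y_G = 241.2 / 1106 = 0.2181.

0.218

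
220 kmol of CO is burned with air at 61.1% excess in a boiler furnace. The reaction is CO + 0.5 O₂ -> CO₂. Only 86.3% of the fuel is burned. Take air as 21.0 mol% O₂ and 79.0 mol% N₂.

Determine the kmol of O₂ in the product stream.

Stoichiometric O₂ = 0.5 × 220 = 110 kmol; O₂ fed = 110 × 1.611 = 177.2 kmol.
N₂ fed = 177.2 × 79/21 = 666.6 kmol.
Fuel reacted = 0.863 × 220 → ξ = 189.9 kmol.
Outlet (n = n₀ + ν ξ):
  CO: 220 − 1(189.9) = 30.14
  O₂: 177.2 − 0.5(189.9) = 82.28
  N₂: 666.6 (inert)
  CO₂: 0 + 1(189.9) = 189.9

82.3 kmol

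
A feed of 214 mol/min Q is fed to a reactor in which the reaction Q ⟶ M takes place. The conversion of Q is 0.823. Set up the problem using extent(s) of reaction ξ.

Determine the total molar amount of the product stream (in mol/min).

214 mol/min

Q reacted = 0.823 × 214 = 176.1 mol/min; ν_Q = −1, so ξ = 176.1/1 = 176.1 mol/min.
Outlet amounts (n = n₀ + ν ξ):
  Q: 214 − 1(176.1) = 37.88
  M: 0 + 1(176.1) = 176.1
Total out = 37.88 + 176.1 = 214 mol/min.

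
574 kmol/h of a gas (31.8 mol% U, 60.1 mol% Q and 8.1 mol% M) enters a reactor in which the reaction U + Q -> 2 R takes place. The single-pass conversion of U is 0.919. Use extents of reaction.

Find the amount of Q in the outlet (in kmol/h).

177 kmol/h

U reacted = 0.919 × 182.5 = 167.7 kmol/h; ν_U = −1, so ξ = 167.7/1 = 167.7 kmol/h.
Outlet amounts (n = n₀ + ν ξ):
  U: 182.5 − 1(167.7) = 14.79
  Q: 345 − 1(167.7) = 177.2
  R: 0 + 2(167.7) = 335.5
  M: 46.49 (inert)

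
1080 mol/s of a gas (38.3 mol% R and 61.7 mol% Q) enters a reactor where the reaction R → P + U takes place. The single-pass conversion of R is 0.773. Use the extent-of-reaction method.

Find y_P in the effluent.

0.228

R reacted = 0.773 × 413.6 = 319.7 mol/s; ν_R = −1, so ξ = 319.7/1 = 319.7 mol/s.
Outlet amounts (n = n₀ + ν ξ):
  R: 413.6 − 1(319.7) = 93.9
  P: 0 + 1(319.7) = 319.7
  U: 0 + 1(319.7) = 319.7
  Q: 666.4 (inert)
Total out = 1400 mol/s; y_P = 319.7 / 1400 = 0.2284.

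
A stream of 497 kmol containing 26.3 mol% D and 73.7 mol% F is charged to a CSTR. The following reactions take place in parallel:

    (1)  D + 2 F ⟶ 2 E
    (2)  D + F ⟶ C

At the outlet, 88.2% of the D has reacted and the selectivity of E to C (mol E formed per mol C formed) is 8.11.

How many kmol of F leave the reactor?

Conversion of D: D consumed = 0.882 × 130.7 = 115.3 kmol = 1ξ₁ + 1ξ₂.
Selectivity: 2ξ₁ / (1ξ₂) = 8.11 → ξ₁ = 4.055 ξ₂.
Substitute: (1·4.055 + 1) ξ₂ = 115.3 → ξ₂ = 22.81 kmol, ξ₁ = 92.48 kmol.
Outlet amounts (n = n₀ + Σ ν·ξ):
  D: 130.7 − 1(92.48) − 1(22.81) = 15.42
  F: 366.3 − 2(92.48) − 1(22.81) = 158.5
  E: 0 + 2(92.48) = 185
  C: 0 + 1(22.81) = 22.81

159 kmol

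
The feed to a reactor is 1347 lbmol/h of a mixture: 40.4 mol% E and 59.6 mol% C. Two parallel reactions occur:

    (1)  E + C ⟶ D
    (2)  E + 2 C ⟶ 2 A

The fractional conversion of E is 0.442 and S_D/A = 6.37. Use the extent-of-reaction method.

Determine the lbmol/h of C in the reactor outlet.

545 lbmol/h

Conversion of E: E consumed = 0.442 × 544.2 = 240.5 lbmol/h = 1ξ₁ + 1ξ₂.
Selectivity: 1ξ₁ / (2ξ₂) = 6.37 → ξ₁ = 12.74 ξ₂.
Substitute: (1·12.74 + 1) ξ₂ = 240.5 → ξ₂ = 17.51 lbmol/h, ξ₁ = 223 lbmol/h.
Outlet amounts (n = n₀ + Σ ν·ξ):
  E: 544.2 − 1(223) − 1(17.51) = 303.7
  C: 802.8 − 1(223) − 2(17.51) = 544.8
  D: 0 + 1(223) = 223
  A: 0 + 2(17.51) = 35.01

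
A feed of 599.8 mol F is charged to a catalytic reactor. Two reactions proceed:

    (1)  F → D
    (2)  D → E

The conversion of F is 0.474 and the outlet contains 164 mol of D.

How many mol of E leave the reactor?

Conversion of F: F consumed = 1ξ₁ = 0.474 × 599.8 → ξ₁ = 284.3 mol.
D balance: n_D = 0 + 1ξ₁ − 1ξ₂ = 164 → ξ₂ = (1·284.3 − 164)/1 = 120.3 mol.
Outlet amounts (n = n₀ + Σ ν·ξ):
  F: 599.8 − 1(284.3) = 315.5
  D: 0 + 1(284.3) − 1(120.3) = 164
  E: 0 + 1(120.3) = 120.3

120 mol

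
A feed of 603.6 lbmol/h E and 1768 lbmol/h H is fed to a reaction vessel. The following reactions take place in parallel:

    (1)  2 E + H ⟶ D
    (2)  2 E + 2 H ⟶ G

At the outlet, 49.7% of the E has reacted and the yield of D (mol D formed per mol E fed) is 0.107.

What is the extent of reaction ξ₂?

ξ₂ = 85.4 lbmol/h

Yield of D: 1ξ₁ / 603.6 = 0.107 → ξ₁ = 64.59 lbmol/h.
Conversion of E: 2ξ₁ + 2ξ₂ = 0.497 × 603.6 = 300 → ξ₂ = 85.41 lbmol/h.
Outlet amounts (n = n₀ + Σ ν·ξ):
  E: 603.6 − 2(64.59) − 2(85.41) = 303.6
  H: 1768 − 1(64.59) − 2(85.41) = 1533
  D: 0 + 1(64.59) = 64.59
  G: 0 + 1(85.41) = 85.41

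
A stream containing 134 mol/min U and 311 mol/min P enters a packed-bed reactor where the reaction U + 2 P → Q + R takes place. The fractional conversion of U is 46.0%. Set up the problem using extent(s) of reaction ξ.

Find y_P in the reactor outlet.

U reacted = 0.46 × 134 = 61.64 mol/min; ν_U = −1, so ξ = 61.64/1 = 61.64 mol/min.
Outlet amounts (n = n₀ + ν ξ):
  U: 134 − 1(61.64) = 72.36
  P: 311 − 2(61.64) = 187.7
  Q: 0 + 1(61.64) = 61.64
  R: 0 + 1(61.64) = 61.64
Total out = 383.4 mol/min; y_P = 187.7 / 383.4 = 0.4897.

0.49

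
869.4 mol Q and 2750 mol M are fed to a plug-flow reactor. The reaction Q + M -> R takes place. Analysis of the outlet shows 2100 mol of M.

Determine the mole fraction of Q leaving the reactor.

0.0739

For M: n = n₀ − 1ξ → 2100 = 2750 − 1ξ, giving ξ = 650 mol.
Outlet amounts (n = n₀ + ν ξ):
  Q: 869.4 − 1(650) = 219.4
  M: 2750 − 1(650) = 2100
  R: 0 + 1(650) = 650
Total out = 2969 mol; y_Q = 219.4 / 2969 = 0.07389.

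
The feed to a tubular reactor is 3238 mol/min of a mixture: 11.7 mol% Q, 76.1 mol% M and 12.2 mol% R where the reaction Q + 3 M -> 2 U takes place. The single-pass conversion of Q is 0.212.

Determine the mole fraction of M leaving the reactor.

0.722

Q reacted = 0.212 × 378.8 = 80.32 mol/min; ν_Q = −1, so ξ = 80.32/1 = 80.32 mol/min.
Outlet amounts (n = n₀ + ν ξ):
  Q: 378.8 − 1(80.32) = 298.5
  M: 2464 − 3(80.32) = 2223
  U: 0 + 2(80.32) = 160.6
  R: 395 (inert)
Total out = 3077 mol/min; y_M = 2223 / 3077 = 0.7224.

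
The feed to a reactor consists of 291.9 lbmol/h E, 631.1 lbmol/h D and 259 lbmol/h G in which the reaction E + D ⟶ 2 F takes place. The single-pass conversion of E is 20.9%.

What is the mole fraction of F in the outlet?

E reacted = 0.209 × 291.9 = 61.01 lbmol/h; ν_E = −1, so ξ = 61.01/1 = 61.01 lbmol/h.
Outlet amounts (n = n₀ + ν ξ):
  E: 291.9 − 1(61.01) = 230.9
  D: 631.1 − 1(61.01) = 570.1
  F: 0 + 2(61.01) = 122
  G: 259 (inert)
Total out = 1182 lbmol/h; y_F = 122 / 1182 = 0.1032.

0.103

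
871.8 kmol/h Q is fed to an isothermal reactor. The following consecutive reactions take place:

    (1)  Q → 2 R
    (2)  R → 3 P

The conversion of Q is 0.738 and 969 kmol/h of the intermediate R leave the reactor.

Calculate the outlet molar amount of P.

Conversion of Q: Q consumed = 1ξ₁ = 0.738 × 871.8 → ξ₁ = 643.4 kmol/h.
R balance: n_R = 0 + 2ξ₁ − 1ξ₂ = 969 → ξ₂ = (2·643.4 − 969)/1 = 317.8 kmol/h.
Outlet amounts (n = n₀ + Σ ν·ξ):
  Q: 871.8 − 1(643.4) = 228.4
  R: 0 + 2(643.4) − 1(317.8) = 969
  P: 0 + 3(317.8) = 953.3

953 kmol/h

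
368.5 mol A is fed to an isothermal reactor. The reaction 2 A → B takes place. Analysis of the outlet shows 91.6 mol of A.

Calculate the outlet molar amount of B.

For A: n = n₀ − 2ξ → 91.6 = 368.5 − 2ξ, giving ξ = 138.4 mol.
Outlet amounts (n = n₀ + ν ξ):
  A: 368.5 − 2(138.4) = 91.6
  B: 0 + 1(138.4) = 138.4

138 mol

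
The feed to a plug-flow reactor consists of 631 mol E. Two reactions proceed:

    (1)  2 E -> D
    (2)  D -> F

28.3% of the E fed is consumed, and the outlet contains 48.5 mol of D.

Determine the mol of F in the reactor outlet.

Conversion of E: E consumed = 2ξ₁ = 0.283 × 631 → ξ₁ = 89.29 mol.
D balance: n_D = 0 + 1ξ₁ − 1ξ₂ = 48.5 → ξ₂ = (1·89.29 − 48.5)/1 = 40.79 mol.
Outlet amounts (n = n₀ + Σ ν·ξ):
  E: 631 − 2(89.29) = 452.4
  D: 0 + 1(89.29) − 1(40.79) = 48.5
  F: 0 + 1(40.79) = 40.79

40.8 mol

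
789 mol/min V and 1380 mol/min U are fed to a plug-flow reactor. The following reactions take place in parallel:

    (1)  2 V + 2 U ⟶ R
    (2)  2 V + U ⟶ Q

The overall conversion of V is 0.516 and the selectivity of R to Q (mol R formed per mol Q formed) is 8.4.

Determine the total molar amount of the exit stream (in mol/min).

1580 mol/min

Conversion of V: V consumed = 0.516 × 789 = 407.1 mol/min = 2ξ₁ + 2ξ₂.
Selectivity: 1ξ₁ / (1ξ₂) = 8.4 → ξ₁ = 8.4 ξ₂.
Substitute: (2·8.4 + 2) ξ₂ = 407.1 → ξ₂ = 21.66 mol/min, ξ₁ = 181.9 mol/min.
Outlet amounts (n = n₀ + Σ ν·ξ):
  V: 789 − 2(181.9) − 2(21.66) = 381.9
  U: 1380 − 2(181.9) − 1(21.66) = 994.5
  R: 0 + 1(181.9) = 181.9
  Q: 0 + 1(21.66) = 21.66
Total out = 381.9 + 994.5 + 181.9 + 21.66 = 1580 mol/min.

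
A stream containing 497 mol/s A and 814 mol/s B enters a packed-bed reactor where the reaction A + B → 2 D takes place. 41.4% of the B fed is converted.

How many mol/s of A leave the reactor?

160 mol/s

B reacted = 0.414 × 814 = 337 mol/s; ν_B = −1, so ξ = 337/1 = 337 mol/s.
Outlet amounts (n = n₀ + ν ξ):
  A: 497 − 1(337) = 160
  B: 814 − 1(337) = 477
  D: 0 + 2(337) = 674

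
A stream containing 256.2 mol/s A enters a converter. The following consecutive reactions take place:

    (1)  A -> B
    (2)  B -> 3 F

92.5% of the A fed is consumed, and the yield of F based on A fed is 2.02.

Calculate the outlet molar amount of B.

64.5 mol/s

Conversion of A: A consumed = 1ξ₁ = 0.925 × 256.2 → ξ₁ = 237 mol/s.
Yield of F: 3ξ₂ / 256.2 = 2.02 → ξ₂ = 172.5 mol/s.
Outlet amounts (n = n₀ + Σ ν·ξ):
  A: 256.2 − 1(237) = 19.21
  B: 0 + 1(237) − 1(172.5) = 64.48
  F: 0 + 3(172.5) = 517.5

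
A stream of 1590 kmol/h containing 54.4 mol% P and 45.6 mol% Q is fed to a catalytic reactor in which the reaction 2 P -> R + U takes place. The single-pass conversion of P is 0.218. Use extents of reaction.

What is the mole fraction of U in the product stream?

0.0593

P reacted = 0.218 × 865 = 188.6 kmol/h; ν_P = −2, so ξ = 188.6/2 = 94.28 kmol/h.
Outlet amounts (n = n₀ + ν ξ):
  P: 865 − 2(94.28) = 676.4
  R: 0 + 1(94.28) = 94.28
  U: 0 + 1(94.28) = 94.28
  Q: 725 (inert)
Total out = 1590 kmol/h; y_U = 94.28 / 1590 = 0.0593.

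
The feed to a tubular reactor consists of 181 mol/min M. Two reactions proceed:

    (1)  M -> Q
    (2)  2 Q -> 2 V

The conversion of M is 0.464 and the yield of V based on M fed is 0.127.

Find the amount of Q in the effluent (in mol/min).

Conversion of M: M consumed = 1ξ₁ = 0.464 × 181 → ξ₁ = 83.98 mol/min.
Yield of V: 2ξ₂ / 181 = 0.127 → ξ₂ = 11.49 mol/min.
Outlet amounts (n = n₀ + Σ ν·ξ):
  M: 181 − 1(83.98) = 97.02
  Q: 0 + 1(83.98) − 2(11.49) = 61
  V: 0 + 2(11.49) = 22.99

61 mol/min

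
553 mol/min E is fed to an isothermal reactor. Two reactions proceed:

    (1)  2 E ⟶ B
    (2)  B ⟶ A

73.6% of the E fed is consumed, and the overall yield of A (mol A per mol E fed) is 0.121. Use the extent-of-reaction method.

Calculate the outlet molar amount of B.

Conversion of E: E consumed = 2ξ₁ = 0.736 × 553 → ξ₁ = 203.5 mol/min.
Yield of A: 1ξ₂ / 553 = 0.121 → ξ₂ = 66.91 mol/min.
Outlet amounts (n = n₀ + Σ ν·ξ):
  E: 553 − 2(203.5) = 146
  B: 0 + 1(203.5) − 1(66.91) = 136.6
  A: 0 + 1(66.91) = 66.91

137 mol/min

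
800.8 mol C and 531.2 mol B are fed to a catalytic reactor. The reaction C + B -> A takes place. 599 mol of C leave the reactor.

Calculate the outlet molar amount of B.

329 mol

For C: n = n₀ − 1ξ → 599 = 800.8 − 1ξ, giving ξ = 201.8 mol.
Outlet amounts (n = n₀ + ν ξ):
  C: 800.8 − 1(201.8) = 599
  B: 531.2 − 1(201.8) = 329.4
  A: 0 + 1(201.8) = 201.8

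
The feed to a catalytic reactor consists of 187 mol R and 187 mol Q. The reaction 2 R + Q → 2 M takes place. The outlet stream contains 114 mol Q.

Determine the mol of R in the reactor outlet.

41 mol

For Q: n = n₀ − 1ξ → 114 = 187 − 1ξ, giving ξ = 73 mol.
Outlet amounts (n = n₀ + ν ξ):
  R: 187 − 2(73) = 41
  Q: 187 − 1(73) = 114
  M: 0 + 2(73) = 146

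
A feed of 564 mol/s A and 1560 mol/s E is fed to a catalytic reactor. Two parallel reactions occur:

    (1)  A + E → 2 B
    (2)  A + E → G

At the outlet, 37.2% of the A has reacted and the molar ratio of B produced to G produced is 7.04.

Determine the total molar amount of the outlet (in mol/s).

Conversion of A: A consumed = 0.372 × 564 = 209.8 mol/s = 1ξ₁ + 1ξ₂.
Selectivity: 2ξ₁ / (1ξ₂) = 7.04 → ξ₁ = 3.52 ξ₂.
Substitute: (1·3.52 + 1) ξ₂ = 209.8 → ξ₂ = 46.42 mol/s, ξ₁ = 163.4 mol/s.
Outlet amounts (n = n₀ + Σ ν·ξ):
  A: 564 − 1(163.4) − 1(46.42) = 354.2
  E: 1560 − 1(163.4) − 1(46.42) = 1350
  B: 0 + 2(163.4) = 326.8
  G: 0 + 1(46.42) = 46.42
Total out = 354.2 + 1350 + 326.8 + 46.42 = 2078 mol/s.

2080 mol/s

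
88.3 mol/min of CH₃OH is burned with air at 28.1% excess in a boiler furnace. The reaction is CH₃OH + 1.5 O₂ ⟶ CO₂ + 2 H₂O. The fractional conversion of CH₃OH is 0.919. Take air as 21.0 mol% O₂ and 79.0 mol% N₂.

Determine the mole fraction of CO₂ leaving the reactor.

0.0866

Stoichiometric O₂ = 1.5 × 88.3 = 132.4 mol/min; O₂ fed = 132.4 × 1.281 = 169.7 mol/min.
N₂ fed = 169.7 × 79/21 = 638.3 mol/min.
Fuel reacted = 0.919 × 88.3 → ξ = 81.15 mol/min.
Outlet (n = n₀ + ν ξ):
  CH₃OH: 88.3 − 1(81.15) = 7.152
  O₂: 169.7 − 1.5(81.15) = 47.95
  N₂: 638.3 (inert)
  CO₂: 0 + 1(81.15) = 81.15
  H₂O: 0 + 2(81.15) = 162.3
Total out = 936.8 mol/min; y_CO₂ = 81.15 / 936.8 = 0.08662.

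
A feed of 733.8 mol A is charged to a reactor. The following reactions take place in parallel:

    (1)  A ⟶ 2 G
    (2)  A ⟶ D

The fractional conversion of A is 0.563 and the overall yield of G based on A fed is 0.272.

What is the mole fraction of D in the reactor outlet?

Yield of G: 2ξ₁ / 733.8 = 0.272 → ξ₁ = 99.8 mol.
Conversion of A: 1ξ₁ + 1ξ₂ = 0.563 × 733.8 = 413.1 → ξ₂ = 313.3 mol.
Outlet amounts (n = n₀ + Σ ν·ξ):
  A: 733.8 − 1(99.8) − 1(313.3) = 320.7
  G: 0 + 2(99.8) = 199.6
  D: 0 + 1(313.3) = 313.3
Total out = 833.6 mol; y_D = 313.3 / 833.6 = 0.3759.

0.376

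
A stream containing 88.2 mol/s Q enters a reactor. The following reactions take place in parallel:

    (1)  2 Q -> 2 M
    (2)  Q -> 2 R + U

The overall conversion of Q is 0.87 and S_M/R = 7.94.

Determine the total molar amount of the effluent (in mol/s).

Conversion of Q: Q consumed = 0.87 × 88.2 = 76.73 mol/s = 2ξ₁ + 1ξ₂.
Selectivity: 2ξ₁ / (2ξ₂) = 7.94 → ξ₁ = 7.94 ξ₂.
Substitute: (2·7.94 + 1) ξ₂ = 76.73 → ξ₂ = 4.546 mol/s, ξ₁ = 36.09 mol/s.
Outlet amounts (n = n₀ + Σ ν·ξ):
  Q: 88.2 − 2(36.09) − 1(4.546) = 11.47
  M: 0 + 2(36.09) = 72.19
  R: 0 + 2(4.546) = 9.092
  U: 0 + 1(4.546) = 4.546
Total out = 11.47 + 72.19 + 9.092 + 4.546 = 97.29 mol/s.

97.3 mol/s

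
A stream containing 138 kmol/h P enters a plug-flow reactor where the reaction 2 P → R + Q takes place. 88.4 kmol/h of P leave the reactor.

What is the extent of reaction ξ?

ξ = 24.8 kmol/h

For P: n = n₀ − 2ξ → 88.4 = 138 − 2ξ, giving ξ = 24.8 kmol/h.
Outlet amounts (n = n₀ + ν ξ):
  P: 138 − 2(24.8) = 88.4
  R: 0 + 1(24.8) = 24.8
  Q: 0 + 1(24.8) = 24.8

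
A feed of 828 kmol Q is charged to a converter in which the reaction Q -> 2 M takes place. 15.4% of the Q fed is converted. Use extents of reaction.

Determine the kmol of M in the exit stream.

255 kmol

Q reacted = 0.154 × 828 = 127.5 kmol; ν_Q = −1, so ξ = 127.5/1 = 127.5 kmol.
Outlet amounts (n = n₀ + ν ξ):
  Q: 828 − 1(127.5) = 700.5
  M: 0 + 2(127.5) = 255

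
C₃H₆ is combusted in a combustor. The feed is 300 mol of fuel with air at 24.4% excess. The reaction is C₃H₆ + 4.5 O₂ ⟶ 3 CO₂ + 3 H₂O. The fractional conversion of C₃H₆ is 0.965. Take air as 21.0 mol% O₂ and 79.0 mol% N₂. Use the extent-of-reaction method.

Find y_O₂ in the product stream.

0.0446

Stoichiometric O₂ = 4.5 × 300 = 1350 mol; O₂ fed = 1350 × 1.244 = 1679 mol.
N₂ fed = 1679 × 79/21 = 6318 mol.
Fuel reacted = 0.965 × 300 → ξ = 289.5 mol.
Outlet (n = n₀ + ν ξ):
  C₃H₆: 300 − 1(289.5) = 10.5
  O₂: 1679 − 4.5(289.5) = 376.7
  N₂: 6318 (inert)
  CO₂: 0 + 3(289.5) = 868.5
  H₂O: 0 + 3(289.5) = 868.5
Total out = 8442 mol; y_O₂ = 376.7 / 8442 = 0.04462.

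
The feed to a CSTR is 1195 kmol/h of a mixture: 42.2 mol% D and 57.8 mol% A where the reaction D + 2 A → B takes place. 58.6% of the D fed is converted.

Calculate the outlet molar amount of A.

D reacted = 0.586 × 504.3 = 295.5 kmol/h; ν_D = −1, so ξ = 295.5/1 = 295.5 kmol/h.
Outlet amounts (n = n₀ + ν ξ):
  D: 504.3 − 1(295.5) = 208.8
  A: 690.7 − 2(295.5) = 99.68
  B: 0 + 1(295.5) = 295.5

99.7 kmol/h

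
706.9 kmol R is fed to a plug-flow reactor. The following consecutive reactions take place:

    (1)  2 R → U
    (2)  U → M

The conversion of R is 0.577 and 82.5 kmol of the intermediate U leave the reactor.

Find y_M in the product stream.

0.241

Conversion of R: R consumed = 2ξ₁ = 0.577 × 706.9 → ξ₁ = 203.9 kmol.
U balance: n_U = 0 + 1ξ₁ − 1ξ₂ = 82.5 → ξ₂ = (1·203.9 − 82.5)/1 = 121.4 kmol.
Outlet amounts (n = n₀ + Σ ν·ξ):
  R: 706.9 − 2(203.9) = 299
  U: 0 + 1(203.9) − 1(121.4) = 82.5
  M: 0 + 1(121.4) = 121.4
Total out = 503 kmol; y_M = 121.4 / 503 = 0.2415.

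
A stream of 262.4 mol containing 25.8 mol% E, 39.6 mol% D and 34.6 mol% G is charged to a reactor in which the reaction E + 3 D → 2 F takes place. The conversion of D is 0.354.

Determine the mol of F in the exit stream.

24.5 mol

D reacted = 0.354 × 103.9 = 36.78 mol; ν_D = −3, so ξ = 36.78/3 = 12.26 mol.
Outlet amounts (n = n₀ + ν ξ):
  E: 67.7 − 1(12.26) = 55.44
  D: 103.9 − 3(12.26) = 67.13
  F: 0 + 2(12.26) = 24.52
  G: 90.79 (inert)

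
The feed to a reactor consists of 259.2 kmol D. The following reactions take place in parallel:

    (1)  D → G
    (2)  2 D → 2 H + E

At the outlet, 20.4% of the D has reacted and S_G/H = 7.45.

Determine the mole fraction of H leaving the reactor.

0.0239

Conversion of D: D consumed = 0.204 × 259.2 = 52.88 kmol = 1ξ₁ + 2ξ₂.
Selectivity: 1ξ₁ / (2ξ₂) = 7.45 → ξ₁ = 14.9 ξ₂.
Substitute: (1·14.9 + 2) ξ₂ = 52.88 → ξ₂ = 3.129 kmol, ξ₁ = 46.62 kmol.
Outlet amounts (n = n₀ + Σ ν·ξ):
  D: 259.2 − 1(46.62) − 2(3.129) = 206.3
  G: 0 + 1(46.62) = 46.62
  H: 0 + 2(3.129) = 6.258
  E: 0 + 1(3.129) = 3.129
Total out = 262.3 kmol; y_H = 6.258 / 262.3 = 0.02385.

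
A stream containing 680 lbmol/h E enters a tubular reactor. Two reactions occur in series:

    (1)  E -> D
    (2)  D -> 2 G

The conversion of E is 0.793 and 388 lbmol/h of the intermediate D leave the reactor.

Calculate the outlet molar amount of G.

Conversion of E: E consumed = 1ξ₁ = 0.793 × 680 → ξ₁ = 539.2 lbmol/h.
D balance: n_D = 0 + 1ξ₁ − 1ξ₂ = 388 → ξ₂ = (1·539.2 − 388)/1 = 151.2 lbmol/h.
Outlet amounts (n = n₀ + Σ ν·ξ):
  E: 680 − 1(539.2) = 140.8
  D: 0 + 1(539.2) − 1(151.2) = 388
  G: 0 + 2(151.2) = 302.5

302 lbmol/h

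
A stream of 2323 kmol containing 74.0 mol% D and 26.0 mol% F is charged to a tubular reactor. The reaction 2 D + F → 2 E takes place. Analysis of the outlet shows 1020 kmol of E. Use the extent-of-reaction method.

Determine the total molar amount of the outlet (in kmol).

1810 kmol

For E: n = n₀ + 2ξ → 1020 = 0 + 2ξ, giving ξ = 510 kmol.
Outlet amounts (n = n₀ + ν ξ):
  D: 1719 − 2(510) = 699
  F: 604 − 1(510) = 93.98
  E: 0 + 2(510) = 1020
Total out = 699 + 93.98 + 1020 = 1813 kmol.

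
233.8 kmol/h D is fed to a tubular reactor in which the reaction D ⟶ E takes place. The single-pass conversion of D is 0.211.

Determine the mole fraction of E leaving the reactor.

0.211

D reacted = 0.211 × 233.8 = 49.33 kmol/h; ν_D = −1, so ξ = 49.33/1 = 49.33 kmol/h.
Outlet amounts (n = n₀ + ν ξ):
  D: 233.8 − 1(49.33) = 184.5
  E: 0 + 1(49.33) = 49.33
Total out = 233.8 kmol/h; y_E = 49.33 / 233.8 = 0.211.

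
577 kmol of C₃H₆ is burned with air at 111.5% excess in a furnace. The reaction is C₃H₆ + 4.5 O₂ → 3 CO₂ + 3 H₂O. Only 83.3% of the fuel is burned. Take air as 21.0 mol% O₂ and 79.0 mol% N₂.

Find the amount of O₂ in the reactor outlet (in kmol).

Stoichiometric O₂ = 4.5 × 577 = 2596 kmol; O₂ fed = 2596 × 2.115 = 5492 kmol.
N₂ fed = 5492 × 79/21 = 20660 kmol.
Fuel reacted = 0.833 × 577 → ξ = 480.6 kmol.
Outlet (n = n₀ + ν ξ):
  C₃H₆: 577 − 1(480.6) = 96.36
  O₂: 5492 − 4.5(480.6) = 3329
  N₂: 20660 (inert)
  CO₂: 0 + 3(480.6) = 1442
  H₂O: 0 + 3(480.6) = 1442

3330 kmol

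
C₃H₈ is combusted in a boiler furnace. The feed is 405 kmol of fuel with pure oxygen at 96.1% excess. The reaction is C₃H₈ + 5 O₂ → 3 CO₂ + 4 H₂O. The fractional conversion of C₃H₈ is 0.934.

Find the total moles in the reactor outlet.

Stoichiometric O₂ = 5 × 405 = 2025 kmol; O₂ fed = 2025 × 1.961 = 3971 kmol.
Fuel reacted = 0.934 × 405 → ξ = 378.3 kmol.
Outlet (n = n₀ + ν ξ):
  C₃H₈: 405 − 1(378.3) = 26.73
  O₂: 3971 − 5(378.3) = 2080
  CO₂: 0 + 3(378.3) = 1135
  H₂O: 0 + 4(378.3) = 1513
Total out = 26.73 + 2080 + 1135 + 1513 = 4754 kmol.

4750 kmol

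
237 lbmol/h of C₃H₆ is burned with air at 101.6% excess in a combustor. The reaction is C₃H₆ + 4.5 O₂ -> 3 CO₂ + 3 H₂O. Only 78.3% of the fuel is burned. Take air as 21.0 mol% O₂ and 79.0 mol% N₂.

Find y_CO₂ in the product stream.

Stoichiometric O₂ = 4.5 × 237 = 1066 lbmol/h; O₂ fed = 1066 × 2.016 = 2150 lbmol/h.
N₂ fed = 2150 × 79/21 = 8088 lbmol/h.
Fuel reacted = 0.783 × 237 → ξ = 185.6 lbmol/h.
Outlet (n = n₀ + ν ξ):
  C₃H₆: 237 − 1(185.6) = 51.43
  O₂: 2150 − 4.5(185.6) = 1315
  N₂: 8088 (inert)
  CO₂: 0 + 3(185.6) = 556.7
  H₂O: 0 + 3(185.6) = 556.7
Total out = 10570 lbmol/h; y_CO₂ = 556.7 / 10570 = 0.05268.

0.0527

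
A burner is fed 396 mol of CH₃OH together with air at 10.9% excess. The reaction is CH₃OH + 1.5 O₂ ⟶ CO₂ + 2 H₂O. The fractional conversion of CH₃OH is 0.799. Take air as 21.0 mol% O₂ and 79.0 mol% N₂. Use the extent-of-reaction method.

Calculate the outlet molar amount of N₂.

2480 mol

Stoichiometric O₂ = 1.5 × 396 = 594 mol; O₂ fed = 594 × 1.109 = 658.7 mol.
N₂ fed = 658.7 × 79/21 = 2478 mol.
Fuel reacted = 0.799 × 396 → ξ = 316.4 mol.
Outlet (n = n₀ + ν ξ):
  CH₃OH: 396 − 1(316.4) = 79.6
  O₂: 658.7 − 1.5(316.4) = 184.1
  N₂: 2478 (inert)
  CO₂: 0 + 1(316.4) = 316.4
  H₂O: 0 + 2(316.4) = 632.8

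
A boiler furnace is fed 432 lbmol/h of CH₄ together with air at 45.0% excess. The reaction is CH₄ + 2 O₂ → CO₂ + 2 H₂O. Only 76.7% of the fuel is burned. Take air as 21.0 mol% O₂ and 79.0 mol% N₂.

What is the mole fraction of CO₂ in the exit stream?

Stoichiometric O₂ = 2 × 432 = 864 lbmol/h; O₂ fed = 864 × 1.450 = 1253 lbmol/h.
N₂ fed = 1253 × 79/21 = 4713 lbmol/h.
Fuel reacted = 0.767 × 432 → ξ = 331.3 lbmol/h.
Outlet (n = n₀ + ν ξ):
  CH₄: 432 − 1(331.3) = 100.7
  O₂: 1253 − 2(331.3) = 590.1
  N₂: 4713 (inert)
  CO₂: 0 + 1(331.3) = 331.3
  H₂O: 0 + 2(331.3) = 662.7
Total out = 6398 lbmol/h; y_CO₂ = 331.3 / 6398 = 0.05179.

0.0518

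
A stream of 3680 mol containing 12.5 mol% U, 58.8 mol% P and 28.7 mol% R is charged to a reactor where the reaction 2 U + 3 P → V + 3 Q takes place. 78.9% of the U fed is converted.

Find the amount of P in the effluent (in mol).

U reacted = 0.789 × 460 = 362.9 mol; ν_U = −2, so ξ = 362.9/2 = 181.5 mol.
Outlet amounts (n = n₀ + ν ξ):
  U: 460 − 2(181.5) = 97.06
  P: 2164 − 3(181.5) = 1619
  V: 0 + 1(181.5) = 181.5
  Q: 0 + 3(181.5) = 544.4
  R: 1056 (inert)

1620 mol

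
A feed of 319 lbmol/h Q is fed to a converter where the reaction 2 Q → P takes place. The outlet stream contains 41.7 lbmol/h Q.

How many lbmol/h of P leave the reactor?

139 lbmol/h

For Q: n = n₀ − 2ξ → 41.7 = 319 − 2ξ, giving ξ = 138.7 lbmol/h.
Outlet amounts (n = n₀ + ν ξ):
  Q: 319 − 2(138.7) = 41.7
  P: 0 + 1(138.7) = 138.7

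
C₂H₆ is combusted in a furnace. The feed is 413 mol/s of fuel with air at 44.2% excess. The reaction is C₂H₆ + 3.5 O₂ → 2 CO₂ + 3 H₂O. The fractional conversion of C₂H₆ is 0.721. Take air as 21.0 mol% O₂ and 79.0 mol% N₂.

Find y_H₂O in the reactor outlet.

0.0852

Stoichiometric O₂ = 3.5 × 413 = 1446 mol/s; O₂ fed = 1446 × 1.442 = 2084 mol/s.
N₂ fed = 2084 × 79/21 = 7841 mol/s.
Fuel reacted = 0.721 × 413 → ξ = 297.8 mol/s.
Outlet (n = n₀ + ν ξ):
  C₂H₆: 413 − 1(297.8) = 115.2
  O₂: 2084 − 3.5(297.8) = 1042
  N₂: 7841 (inert)
  CO₂: 0 + 2(297.8) = 595.5
  H₂O: 0 + 3(297.8) = 893.3
Total out = 10490 mol/s; y_H₂O = 893.3 / 10490 = 0.08518.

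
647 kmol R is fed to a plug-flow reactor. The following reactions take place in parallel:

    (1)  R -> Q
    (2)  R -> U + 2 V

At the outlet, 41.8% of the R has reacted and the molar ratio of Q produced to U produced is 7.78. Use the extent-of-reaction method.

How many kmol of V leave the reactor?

Conversion of R: R consumed = 0.418 × 647 = 270.4 kmol = 1ξ₁ + 1ξ₂.
Selectivity: 1ξ₁ / (1ξ₂) = 7.78 → ξ₁ = 7.78 ξ₂.
Substitute: (1·7.78 + 1) ξ₂ = 270.4 → ξ₂ = 30.8 kmol, ξ₁ = 239.6 kmol.
Outlet amounts (n = n₀ + Σ ν·ξ):
  R: 647 − 1(239.6) − 1(30.8) = 376.6
  Q: 0 + 1(239.6) = 239.6
  U: 0 + 1(30.8) = 30.8
  V: 0 + 2(30.8) = 61.61

61.6 kmol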